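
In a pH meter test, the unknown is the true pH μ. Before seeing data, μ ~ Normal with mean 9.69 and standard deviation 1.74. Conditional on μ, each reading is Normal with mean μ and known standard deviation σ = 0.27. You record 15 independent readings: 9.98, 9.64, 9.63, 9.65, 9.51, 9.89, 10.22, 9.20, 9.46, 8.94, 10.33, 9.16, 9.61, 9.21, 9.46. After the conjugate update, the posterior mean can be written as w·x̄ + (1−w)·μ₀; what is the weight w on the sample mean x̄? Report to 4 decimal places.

For Normal data with known variance σ², a Normal(μ₀, σ₀²) prior on μ is conjugate. Posterior precision = 1/σ₀² + n/σ²; posterior mean is the precision-weighted average of μ₀ and x̄.
σ₀² = 1.74² = 3.0276, σ² = 0.27² = 0.0729. Prior precision 1/σ₀² = 1/3.0276; data precision n/σ² = 15/0.0729.
w = (n/σ²)/(1/σ₀² + n/σ²) = n·σ₀²/(σ² + n·σ₀²) = 15·3.0276/(0.0729 + 15·3.0276) = 45.414/45.4869 = 0.9984.

0.9984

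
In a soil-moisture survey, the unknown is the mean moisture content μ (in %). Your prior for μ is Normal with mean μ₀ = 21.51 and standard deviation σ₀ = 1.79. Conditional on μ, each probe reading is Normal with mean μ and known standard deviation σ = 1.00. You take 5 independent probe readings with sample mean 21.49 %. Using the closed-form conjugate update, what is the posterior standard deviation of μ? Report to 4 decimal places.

0.4339

For Normal data with known variance σ², a Normal(μ₀, σ₀²) prior on μ is conjugate. Posterior precision = 1/σ₀² + n/σ²; posterior mean is the precision-weighted average of μ₀ and x̄.
σ₀² = 1.79² = 3.2041, σ² = 1.00² = 1; σ² + n·σ₀² = 1 + 5·3.2041 = 17.0205.
Posterior precision = 1/σ₀² + n/σ² = 1/3.2041 + 5/1 = (σ² + n·σ₀²)/(σ₀²σ²) = 17.0205/(3.2041·1); posterior variance σₙ² = σ₀²σ²/(σ² + n·σ₀²) = 3.2041·1/17.0205 = 0.188249.
Posterior SD = √σₙ² = √(3.2041·1/17.0205) = 0.4339.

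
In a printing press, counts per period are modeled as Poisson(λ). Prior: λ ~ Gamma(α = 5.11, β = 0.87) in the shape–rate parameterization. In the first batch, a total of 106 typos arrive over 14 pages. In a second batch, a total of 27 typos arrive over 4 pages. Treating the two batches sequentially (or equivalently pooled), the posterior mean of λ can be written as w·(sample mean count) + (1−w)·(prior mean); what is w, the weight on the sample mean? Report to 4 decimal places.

0.9539

With a Gamma(shape α, rate β) prior, the Poisson likelihood is conjugate: the posterior is Gamma(α + ΣXᵢ, β + n).
Total number of pages: n = 14 + 4 = 18.
Posterior mean = (α₀+S)/(β₀+n) = [n/(β₀+n)]·(S/n) + [β₀/(β₀+n)]·(α₀/β₀), so only n and β₀ enter the weight.
Weight on data w = n/(β₀+n) = 18/(0.87+18) = 18/18.87 = 0.9539.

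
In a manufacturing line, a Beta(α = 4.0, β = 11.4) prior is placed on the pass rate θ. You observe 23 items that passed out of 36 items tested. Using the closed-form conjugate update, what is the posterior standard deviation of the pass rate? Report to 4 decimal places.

0.0690

The Beta prior is conjugate to a Binomial/Bernoulli likelihood; the update adds successes to α and failures to β.
Posterior: Beta(α+k, β+n−k) = Beta(4.0+23, 11.4+13) = Beta(27.0, 24.4).
Var = αβ/((α+β)²(α+β+1)) = 27.0·24.4/(51.4²·52.4) = 0.00475878; SD = √0.00475878 = 0.0690.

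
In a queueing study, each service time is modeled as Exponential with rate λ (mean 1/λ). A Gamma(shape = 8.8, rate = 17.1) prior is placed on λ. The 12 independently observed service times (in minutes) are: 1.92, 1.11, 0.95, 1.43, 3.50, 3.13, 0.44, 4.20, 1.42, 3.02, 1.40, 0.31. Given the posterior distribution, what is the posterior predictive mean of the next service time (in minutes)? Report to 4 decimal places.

2.0167

With a Gamma(shape α, rate β) prior on the exponential rate λ, the posterior after n observations with total T = Σxᵢ is Gamma(α+n, β+T).
Sum of observations T = 22.83 minutes; n = 12.
Posterior: Gamma(8.8+12, 17.1+22.83) = Gamma(20.8, 39.93).
The predictive distribution for the next observation is Lomax; its mean is β/(α−1) = 39.93/19.8 = 2.0167.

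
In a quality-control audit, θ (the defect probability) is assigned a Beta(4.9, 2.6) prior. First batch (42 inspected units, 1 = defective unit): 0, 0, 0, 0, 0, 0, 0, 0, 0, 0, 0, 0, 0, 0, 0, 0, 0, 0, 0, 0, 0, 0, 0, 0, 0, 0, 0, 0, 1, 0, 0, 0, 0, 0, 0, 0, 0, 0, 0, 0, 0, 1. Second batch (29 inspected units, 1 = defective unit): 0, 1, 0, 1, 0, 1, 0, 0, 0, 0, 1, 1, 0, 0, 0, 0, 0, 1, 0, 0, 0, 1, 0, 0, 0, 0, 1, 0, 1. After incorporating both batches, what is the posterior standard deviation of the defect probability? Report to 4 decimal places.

0.0451

The Beta prior is conjugate to a Binomial/Bernoulli likelihood; the update adds successes to α and failures to β.
After batch 1: Beta(4.9+2, 2.6+40) = Beta(6.9, 42.6).
After batch 2: Beta(6.9+9, 42.6+20) = Beta(15.9, 62.6).
Var = αβ/((α+β)²(α+β+1)) = 15.9·62.6/(78.5²·79.5) = 0.00203173; SD = √0.00203173 = 0.0451.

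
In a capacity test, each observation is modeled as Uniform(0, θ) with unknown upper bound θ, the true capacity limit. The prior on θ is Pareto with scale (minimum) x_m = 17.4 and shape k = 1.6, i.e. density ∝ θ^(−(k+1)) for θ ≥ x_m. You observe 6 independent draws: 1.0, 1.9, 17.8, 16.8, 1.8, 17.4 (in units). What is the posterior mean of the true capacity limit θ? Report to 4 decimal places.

A Pareto(scale x_m, shape k) prior on the upper bound θ of Uniform(0, θ) is conjugate: posterior is Pareto(max(x_m, max xᵢ), k + n).
Sample maximum = 17.8; prior scale x_m = 17.4 → posterior scale = max = 17.8.
Posterior shape = 1.6 + 6 = 7.6.
E[θ|data] = k·x_m/(k−1) = 7.6·17.8/6.6 = 20.4970.

20.4970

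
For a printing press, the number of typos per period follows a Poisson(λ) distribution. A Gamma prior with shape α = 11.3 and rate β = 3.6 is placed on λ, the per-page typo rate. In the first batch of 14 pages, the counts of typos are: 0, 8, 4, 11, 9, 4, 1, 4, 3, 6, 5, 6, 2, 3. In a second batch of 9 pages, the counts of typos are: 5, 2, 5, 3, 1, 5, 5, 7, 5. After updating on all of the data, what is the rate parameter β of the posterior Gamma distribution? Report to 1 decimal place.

26.6

With a Gamma(shape α, rate β) prior, the Poisson likelihood is conjugate: the posterior is Gamma(α + ΣXᵢ, β + n).
Batch 1: sum of counts S = 66 over n = 14 pages.
After batch 1: Gamma(α+S, β+n) = Gamma(11.3+66, 3.6+14) = Gamma(77.3, 17.6).
Batch 2: sum of counts S = 38 over n = 9 pages.
After batch 2: Gamma(α+S, β+n) = Gamma(77.3+38, 17.6+9) = Gamma(115.3, 26.6).
Posterior β = 26.6.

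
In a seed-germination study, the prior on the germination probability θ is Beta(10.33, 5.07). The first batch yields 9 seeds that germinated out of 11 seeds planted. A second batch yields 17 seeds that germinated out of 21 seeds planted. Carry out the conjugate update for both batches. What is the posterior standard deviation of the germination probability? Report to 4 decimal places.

The Beta prior is conjugate to a Binomial/Bernoulli likelihood; the update adds successes to α and failures to β.
After batch 1: Beta(10.33+9, 5.07+2) = Beta(19.33, 7.07).
After batch 2: Beta(19.33+17, 7.07+4) = Beta(36.33, 11.07).
Var = αβ/((α+β)²(α+β+1)) = 36.33·11.07/(47.40²·48.40) = 0.00369838; SD = √0.00369838 = 0.0608.

0.0608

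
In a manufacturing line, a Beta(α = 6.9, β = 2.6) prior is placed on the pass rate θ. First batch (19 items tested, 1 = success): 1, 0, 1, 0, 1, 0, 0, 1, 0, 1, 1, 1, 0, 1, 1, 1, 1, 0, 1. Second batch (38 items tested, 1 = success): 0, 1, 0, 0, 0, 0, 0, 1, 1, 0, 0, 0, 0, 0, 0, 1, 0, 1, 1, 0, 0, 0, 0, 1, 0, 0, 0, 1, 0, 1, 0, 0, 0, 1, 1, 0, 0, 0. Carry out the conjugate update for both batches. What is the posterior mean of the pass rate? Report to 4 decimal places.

0.4496

The Beta prior is conjugate to a Binomial/Bernoulli likelihood; the update adds successes to α and failures to β.
After batch 1: Beta(6.9+12, 2.6+7) = Beta(18.9, 9.6).
After batch 2: Beta(18.9+11, 9.6+27) = Beta(29.9, 36.6).
Posterior mean = α/(α+β) = 29.9/66.5 = 0.4496.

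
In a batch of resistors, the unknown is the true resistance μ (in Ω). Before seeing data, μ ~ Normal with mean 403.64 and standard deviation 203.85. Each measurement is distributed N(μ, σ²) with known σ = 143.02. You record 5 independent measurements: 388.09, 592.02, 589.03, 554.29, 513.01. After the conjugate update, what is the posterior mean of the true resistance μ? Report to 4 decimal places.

For Normal data with known variance σ², a Normal(μ₀, σ₀²) prior on μ is conjugate. Posterior precision = 1/σ₀² + n/σ²; posterior mean is the precision-weighted average of μ₀ and x̄.
Σxᵢ = 388.09 + 592.02 + 589.03 + 554.29 + 513.01 = 2636.44, so n·x̄ = 2636.44.
σ₀² = 203.85² = 41554.8225, σ² = 143.02² = 20454.7204; σ² + n·σ₀² = 20454.7204 + 5·41554.8225 = 228228.8329.
Posterior mean = (μ₀/σ₀² + n·x̄/σ²)/(1/σ₀² + n/σ²) = (σ²·μ₀ + σ₀²·n·x̄)/(σ² + n·σ₀²) = (20454.7204·403.64 + 41554.8225·2636.44)/228228.8329 = 117813139.574156/228228.8329 = 516.2062.

516.2062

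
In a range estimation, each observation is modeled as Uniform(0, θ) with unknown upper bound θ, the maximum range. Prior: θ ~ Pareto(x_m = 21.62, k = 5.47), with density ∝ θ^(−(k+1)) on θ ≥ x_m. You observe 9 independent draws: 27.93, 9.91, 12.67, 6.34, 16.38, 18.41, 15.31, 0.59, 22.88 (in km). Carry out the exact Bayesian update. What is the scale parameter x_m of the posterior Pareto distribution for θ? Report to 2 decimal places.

27.93

A Pareto(scale x_m, shape k) prior on the upper bound θ of Uniform(0, θ) is conjugate: posterior is Pareto(max(x_m, max xᵢ), k + n).
Sample maximum = 27.93; prior scale x_m = 21.62 → posterior scale = max = 27.93.
Posterior shape = 5.47 + 9 = 14.47.
Posterior scale x_m = 27.93.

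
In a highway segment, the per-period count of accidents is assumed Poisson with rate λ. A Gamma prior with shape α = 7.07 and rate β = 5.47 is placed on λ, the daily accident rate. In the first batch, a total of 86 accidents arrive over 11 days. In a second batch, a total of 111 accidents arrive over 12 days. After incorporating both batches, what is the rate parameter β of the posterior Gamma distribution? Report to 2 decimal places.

With a Gamma(shape α, rate β) prior, the Poisson likelihood is conjugate: the posterior is Gamma(α + ΣXᵢ, β + n).
After batch 1: Gamma(α+S, β+n) = Gamma(7.07+86, 5.47+11) = Gamma(93.07, 16.47).
After batch 2: Gamma(α+S, β+n) = Gamma(93.07+111, 16.47+12) = Gamma(204.07, 28.47).
Posterior β = 28.47.

28.47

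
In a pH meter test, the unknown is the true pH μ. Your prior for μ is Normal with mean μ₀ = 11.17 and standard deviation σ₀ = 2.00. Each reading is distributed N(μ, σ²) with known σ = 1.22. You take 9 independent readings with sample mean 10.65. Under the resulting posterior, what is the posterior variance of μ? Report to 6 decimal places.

0.158812

For Normal data with known variance σ², a Normal(μ₀, σ₀²) prior on μ is conjugate. Posterior precision = 1/σ₀² + n/σ²; posterior mean is the precision-weighted average of μ₀ and x̄.
σ₀² = 2.00² = 4, σ² = 1.22² = 1.4884; σ² + n·σ₀² = 1.4884 + 9·4 = 37.4884.
Posterior precision = 1/σ₀² + n/σ² = 1/4 + 9/1.4884 = (σ² + n·σ₀²)/(σ₀²σ²) = 37.4884/(4·1.4884); posterior variance σₙ² = σ₀²σ²/(σ² + n·σ₀²) = 4·1.4884/37.4884 = 0.158812.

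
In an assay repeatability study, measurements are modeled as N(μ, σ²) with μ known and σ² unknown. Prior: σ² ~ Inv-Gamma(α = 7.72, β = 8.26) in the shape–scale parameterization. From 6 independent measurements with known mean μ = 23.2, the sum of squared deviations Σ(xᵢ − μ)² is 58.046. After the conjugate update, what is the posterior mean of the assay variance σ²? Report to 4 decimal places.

With known mean μ and an Inverse-Gamma(α, β) prior on σ², the Normal likelihood is conjugate: posterior is Inv-Gamma(α + n/2, β + Σ(xᵢ−μ)²/2).
Posterior: Inv-Gamma(7.72 + 6/2, 8.26 + 58.046/2) = Inv-Gamma(10.72, 37.2830).
E[σ²|data] = β/(α−1) = 37.2830/9.72 = 3.8357.

3.8357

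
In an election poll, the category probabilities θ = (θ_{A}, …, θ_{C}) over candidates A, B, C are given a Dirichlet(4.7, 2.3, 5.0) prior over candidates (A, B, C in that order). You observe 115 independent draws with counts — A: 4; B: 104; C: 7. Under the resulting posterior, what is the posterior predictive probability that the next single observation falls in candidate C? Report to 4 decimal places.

0.0945

The Dirichlet prior is conjugate to the Multinomial likelihood: each posterior αⱼ = prior αⱼ + observed count nⱼ.
Posterior concentration: (8.7, 106.3, 12.0), total = 127.0.
P(next = C | data) = α_{C}/Σα = 0.0945.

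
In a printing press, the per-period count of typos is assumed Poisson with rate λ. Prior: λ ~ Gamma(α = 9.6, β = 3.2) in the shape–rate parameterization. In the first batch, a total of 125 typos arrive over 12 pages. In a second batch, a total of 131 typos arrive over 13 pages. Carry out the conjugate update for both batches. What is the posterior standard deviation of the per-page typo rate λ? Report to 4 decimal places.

With a Gamma(shape α, rate β) prior, the Poisson likelihood is conjugate: the posterior is Gamma(α + ΣXᵢ, β + n).
After batch 1: Gamma(α+S, β+n) = Gamma(9.6+125, 3.2+12) = Gamma(134.6, 15.2).
After batch 2: Gamma(α+S, β+n) = Gamma(134.6+131, 15.2+13) = Gamma(265.6, 28.2).
SD = √α/β = √265.6/28.2 = 0.5779.

0.5779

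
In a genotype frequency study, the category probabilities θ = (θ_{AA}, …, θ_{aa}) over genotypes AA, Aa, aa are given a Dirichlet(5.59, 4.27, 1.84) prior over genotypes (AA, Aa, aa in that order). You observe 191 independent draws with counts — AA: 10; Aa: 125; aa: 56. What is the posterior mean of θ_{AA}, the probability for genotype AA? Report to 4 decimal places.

The Dirichlet prior is conjugate to the Multinomial likelihood: each posterior αⱼ = prior αⱼ + observed count nⱼ.
Posterior concentration: (15.59, 129.27, 57.84), total = 202.70.
E[θ_{AA}|data] = α_{AA}/Σα = 15.59/202.70 = 0.0769.

0.0769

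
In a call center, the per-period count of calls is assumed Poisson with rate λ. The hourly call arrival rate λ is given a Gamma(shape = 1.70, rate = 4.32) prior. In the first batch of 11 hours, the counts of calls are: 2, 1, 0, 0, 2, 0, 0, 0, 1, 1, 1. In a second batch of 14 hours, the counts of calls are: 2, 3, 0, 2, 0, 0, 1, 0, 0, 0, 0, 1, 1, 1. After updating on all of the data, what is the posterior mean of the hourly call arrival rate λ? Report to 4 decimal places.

0.7060

With a Gamma(shape α, rate β) prior, the Poisson likelihood is conjugate: the posterior is Gamma(α + ΣXᵢ, β + n).
Batch 1: sum of counts S = 8 over n = 11 hours.
After batch 1: Gamma(α+S, β+n) = Gamma(1.70+8, 4.32+11) = Gamma(9.70, 15.32).
Batch 2: sum of counts S = 11 over n = 14 hours.
After batch 2: Gamma(α+S, β+n) = Gamma(9.70+11, 15.32+14) = Gamma(20.70, 29.32).
Posterior mean = α/β = 20.70/29.32 = 0.7060.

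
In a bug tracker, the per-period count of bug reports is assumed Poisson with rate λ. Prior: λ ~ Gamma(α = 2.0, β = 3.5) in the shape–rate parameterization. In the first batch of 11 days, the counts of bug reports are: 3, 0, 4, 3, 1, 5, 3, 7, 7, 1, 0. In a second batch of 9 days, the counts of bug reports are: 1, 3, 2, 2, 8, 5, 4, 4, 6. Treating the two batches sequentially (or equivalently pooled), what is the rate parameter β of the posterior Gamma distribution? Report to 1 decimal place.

23.5

With a Gamma(shape α, rate β) prior, the Poisson likelihood is conjugate: the posterior is Gamma(α + ΣXᵢ, β + n).
Batch 1: sum of counts S = 34 over n = 11 days.
After batch 1: Gamma(α+S, β+n) = Gamma(2.0+34, 3.5+11) = Gamma(36.0, 14.5).
Batch 2: sum of counts S = 35 over n = 9 days.
After batch 2: Gamma(α+S, β+n) = Gamma(36.0+35, 14.5+9) = Gamma(71.0, 23.5).
Posterior β = 23.5.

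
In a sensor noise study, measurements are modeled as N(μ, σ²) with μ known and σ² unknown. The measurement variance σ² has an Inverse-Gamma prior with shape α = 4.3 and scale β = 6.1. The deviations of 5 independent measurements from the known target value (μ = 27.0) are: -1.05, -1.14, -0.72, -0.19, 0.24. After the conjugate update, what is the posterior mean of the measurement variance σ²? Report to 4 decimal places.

1.3116

With known mean μ and an Inverse-Gamma(α, β) prior on σ², the Normal likelihood is conjugate: posterior is Inv-Gamma(α + n/2, β + Σ(xᵢ−μ)²/2).
Σ(xᵢ−μ)² = (-1.05)² + (-1.14)² + (-0.72)² + (-0.19)² + (0.24)² = 3.0142.
Posterior: Inv-Gamma(4.3 + 5/2, 6.1 + 3.0142/2) = Inv-Gamma(6.80, 7.60710).
E[σ²|data] = β/(α−1) = 7.60710/5.80 = 1.3116.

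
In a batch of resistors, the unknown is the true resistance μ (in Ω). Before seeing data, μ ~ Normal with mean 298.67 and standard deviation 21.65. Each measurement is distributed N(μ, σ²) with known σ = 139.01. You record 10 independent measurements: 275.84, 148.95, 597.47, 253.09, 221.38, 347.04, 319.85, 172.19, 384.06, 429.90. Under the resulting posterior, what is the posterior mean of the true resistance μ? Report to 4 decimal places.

For Normal data with known variance σ², a Normal(μ₀, σ₀²) prior on μ is conjugate. Posterior precision = 1/σ₀² + n/σ²; posterior mean is the precision-weighted average of μ₀ and x̄.
Σxᵢ = 275.84 + 148.95 + 597.47 + 253.09 + 221.38 + 347.04 + 319.85 + 172.19 + 384.06 + 429.90 = 3149.77, so n·x̄ = 3149.77.
σ₀² = 21.65² = 468.7225, σ² = 139.01² = 19323.7801; σ² + n·σ₀² = 19323.7801 + 10·468.7225 = 24011.0051.
Posterior mean = (μ₀/σ₀² + n·x̄/σ²)/(1/σ₀² + n/σ²) = (σ²·μ₀ + σ₀²·n·x̄)/(σ² + n·σ₀²) = (19323.7801·298.67 + 468.7225·3149.77)/24011.0051 = 7247801.471292/24011.0051 = 301.8533.

301.8533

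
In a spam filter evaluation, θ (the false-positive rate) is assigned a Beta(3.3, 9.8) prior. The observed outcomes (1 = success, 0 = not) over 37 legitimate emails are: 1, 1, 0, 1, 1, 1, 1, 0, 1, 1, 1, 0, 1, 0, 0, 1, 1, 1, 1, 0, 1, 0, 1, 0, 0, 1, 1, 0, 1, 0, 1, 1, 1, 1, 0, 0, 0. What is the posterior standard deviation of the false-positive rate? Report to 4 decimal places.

The Beta prior is conjugate to a Binomial/Bernoulli likelihood; the update adds successes to α and failures to β.
Posterior: Beta(α+k, β+n−k) = Beta(3.3+23, 9.8+14) = Beta(26.3, 23.8).
Var = αβ/((α+β)²(α+β+1)) = 26.3·23.8/(50.1²·51.1) = 0.00488019; SD = √0.00488019 = 0.0699.

0.0699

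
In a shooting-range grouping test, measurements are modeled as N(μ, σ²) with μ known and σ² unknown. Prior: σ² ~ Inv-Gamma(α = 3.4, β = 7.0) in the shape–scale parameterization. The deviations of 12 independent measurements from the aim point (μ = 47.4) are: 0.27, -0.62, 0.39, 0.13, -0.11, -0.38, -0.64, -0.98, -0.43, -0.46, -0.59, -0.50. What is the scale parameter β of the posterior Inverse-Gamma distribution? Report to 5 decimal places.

With known mean μ and an Inverse-Gamma(α, β) prior on σ², the Normal likelihood is conjugate: posterior is Inv-Gamma(α + n/2, β + Σ(xᵢ−μ)²/2).
Σ(xᵢ−μ)² = (0.27)² + (-0.62)² + (0.39)² + (0.13)² + (-0.11)² + (-0.38)² + (-0.64)² + (-0.98)² + (-0.43)² + (-0.46)² + (-0.59)² + (-0.50)² = 3.1474.
Posterior: Inv-Gamma(3.4 + 12/2, 7.0 + 3.1474/2) = Inv-Gamma(9.40, 8.57370).
Posterior β = 8.57370.

8.57370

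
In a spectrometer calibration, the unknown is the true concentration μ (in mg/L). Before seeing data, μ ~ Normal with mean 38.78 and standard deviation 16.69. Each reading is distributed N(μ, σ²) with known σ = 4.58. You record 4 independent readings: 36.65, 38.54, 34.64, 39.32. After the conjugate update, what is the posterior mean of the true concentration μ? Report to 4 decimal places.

37.3151

For Normal data with known variance σ², a Normal(μ₀, σ₀²) prior on μ is conjugate. Posterior precision = 1/σ₀² + n/σ²; posterior mean is the precision-weighted average of μ₀ and x̄.
Σxᵢ = 36.65 + 38.54 + 34.64 + 39.32 = 149.15, so n·x̄ = 149.15.
σ₀² = 16.69² = 278.5561, σ² = 4.58² = 20.9764; σ² + n·σ₀² = 20.9764 + 4·278.5561 = 1135.2008.
Posterior mean = (μ₀/σ₀² + n·x̄/σ²)/(1/σ₀² + n/σ²) = (σ²·μ₀ + σ₀²·n·x̄)/(σ² + n·σ₀²) = (20.9764·38.78 + 278.5561·149.15)/1135.2008 = 42360.107107/1135.2008 = 37.3151.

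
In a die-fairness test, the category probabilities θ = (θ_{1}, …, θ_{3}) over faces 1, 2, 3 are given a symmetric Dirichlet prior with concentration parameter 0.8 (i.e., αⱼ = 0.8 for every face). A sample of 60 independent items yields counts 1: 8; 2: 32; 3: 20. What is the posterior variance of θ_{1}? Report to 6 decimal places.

The Dirichlet prior is conjugate to the Multinomial likelihood: each posterior αⱼ = prior αⱼ + observed count nⱼ.
Posterior concentration: (8.8, 32.8, 20.8), total = 62.4.
Var[θ_j] = α_j(Σα−α_j)/((Σα)²(Σα+1)) = 8.8·53.6/(62.4²·63.4) = 0.001911.

0.001911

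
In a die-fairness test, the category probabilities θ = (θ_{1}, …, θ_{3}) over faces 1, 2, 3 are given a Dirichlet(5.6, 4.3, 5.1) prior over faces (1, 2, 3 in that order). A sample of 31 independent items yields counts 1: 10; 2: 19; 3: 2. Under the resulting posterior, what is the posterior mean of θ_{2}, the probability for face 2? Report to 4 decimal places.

The Dirichlet prior is conjugate to the Multinomial likelihood: each posterior αⱼ = prior αⱼ + observed count nⱼ.
Posterior concentration: (15.6, 23.3, 7.1), total = 46.0.
E[θ_{2}|data] = α_{2}/Σα = 23.3/46.0 = 0.5065.

0.5065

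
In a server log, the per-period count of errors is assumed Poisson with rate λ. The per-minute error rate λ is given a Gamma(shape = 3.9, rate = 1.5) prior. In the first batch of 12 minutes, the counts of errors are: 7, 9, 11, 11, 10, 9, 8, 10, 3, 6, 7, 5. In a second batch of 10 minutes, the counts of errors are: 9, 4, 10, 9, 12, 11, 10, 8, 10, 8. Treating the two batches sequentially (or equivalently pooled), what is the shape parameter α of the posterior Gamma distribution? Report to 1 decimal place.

With a Gamma(shape α, rate β) prior, the Poisson likelihood is conjugate: the posterior is Gamma(α + ΣXᵢ, β + n).
Batch 1: sum of counts S = 96 over n = 12 minutes.
After batch 1: Gamma(α+S, β+n) = Gamma(3.9+96, 1.5+12) = Gamma(99.9, 13.5).
Batch 2: sum of counts S = 91 over n = 10 minutes.
After batch 2: Gamma(α+S, β+n) = Gamma(99.9+91, 13.5+10) = Gamma(190.9, 23.5).
Posterior α = 190.9.

190.9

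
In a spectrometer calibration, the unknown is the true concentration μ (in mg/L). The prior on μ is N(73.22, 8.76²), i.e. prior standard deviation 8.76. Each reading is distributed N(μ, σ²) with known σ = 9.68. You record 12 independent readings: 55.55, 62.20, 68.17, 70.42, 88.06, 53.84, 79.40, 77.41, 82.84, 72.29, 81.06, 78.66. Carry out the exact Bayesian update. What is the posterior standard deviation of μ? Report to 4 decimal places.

For Normal data with known variance σ², a Normal(μ₀, σ₀²) prior on μ is conjugate. Posterior precision = 1/σ₀² + n/σ²; posterior mean is the precision-weighted average of μ₀ and x̄.
σ₀² = 8.76² = 76.7376, σ² = 9.68² = 93.7024; σ² + n·σ₀² = 93.7024 + 12·76.7376 = 1014.5536.
Posterior precision = 1/σ₀² + n/σ² = 1/76.7376 + 12/93.7024 = (σ² + n·σ₀²)/(σ₀²σ²) = 1014.5536/(76.7376·93.7024); posterior variance σₙ² = σ₀²σ²/(σ² + n·σ₀²) = 76.7376·93.7024/1014.5536 = 7.087351.
Posterior SD = √σₙ² = √(76.7376·93.7024/1014.5536) = 2.6622.

2.6622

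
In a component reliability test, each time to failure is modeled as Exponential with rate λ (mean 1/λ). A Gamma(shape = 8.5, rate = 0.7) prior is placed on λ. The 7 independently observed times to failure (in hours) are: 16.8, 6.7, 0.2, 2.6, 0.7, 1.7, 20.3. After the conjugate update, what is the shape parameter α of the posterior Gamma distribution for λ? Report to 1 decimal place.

15.5

With a Gamma(shape α, rate β) prior on the exponential rate λ, the posterior after n observations with total T = Σxᵢ is Gamma(α+n, β+T).
Sum of observations T = 49.0 hours; n = 7.
Posterior: Gamma(8.5+7, 0.7+49.0) = Gamma(15.5, 49.7).
Posterior α = 15.5.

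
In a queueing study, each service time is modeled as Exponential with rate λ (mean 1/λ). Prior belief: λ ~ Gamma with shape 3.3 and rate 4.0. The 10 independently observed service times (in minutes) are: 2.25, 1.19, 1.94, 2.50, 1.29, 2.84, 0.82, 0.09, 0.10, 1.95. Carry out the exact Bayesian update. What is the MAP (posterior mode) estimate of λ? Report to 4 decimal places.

With a Gamma(shape α, rate β) prior on the exponential rate λ, the posterior after n observations with total T = Σxᵢ is Gamma(α+n, β+T).
Sum of observations T = 14.97 minutes; n = 10.
Posterior: Gamma(3.3+10, 4.0+14.97) = Gamma(13.3, 18.97).
Mode = (α−1)/β = 0.6484.

0.6484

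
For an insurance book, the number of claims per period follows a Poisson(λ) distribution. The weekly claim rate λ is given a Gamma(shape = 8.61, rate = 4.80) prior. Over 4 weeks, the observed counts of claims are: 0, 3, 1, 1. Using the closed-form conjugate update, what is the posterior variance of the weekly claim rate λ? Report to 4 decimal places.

With a Gamma(shape α, rate β) prior, the Poisson likelihood is conjugate: the posterior is Gamma(α + ΣXᵢ, β + n).
Sum of counts S = 5 over n = 4 weeks.
Posterior: Gamma(α+S, β+n) = Gamma(8.61+5, 4.80+4) = Gamma(13.61, 8.80).
Var = α/β² = 13.61/8.80² = 0.1757.

0.1757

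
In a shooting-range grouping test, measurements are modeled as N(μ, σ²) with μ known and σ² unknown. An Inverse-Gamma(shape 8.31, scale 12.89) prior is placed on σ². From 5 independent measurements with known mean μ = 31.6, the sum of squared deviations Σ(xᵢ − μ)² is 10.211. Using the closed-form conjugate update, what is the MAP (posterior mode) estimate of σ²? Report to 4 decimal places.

With known mean μ and an Inverse-Gamma(α, β) prior on σ², the Normal likelihood is conjugate: posterior is Inv-Gamma(α + n/2, β + Σ(xᵢ−μ)²/2).
Posterior: Inv-Gamma(8.31 + 5/2, 12.89 + 10.211/2) = Inv-Gamma(10.81, 17.9955).
Mode = β/(α+1) = 17.9955/11.81 = 1.5238.

1.5238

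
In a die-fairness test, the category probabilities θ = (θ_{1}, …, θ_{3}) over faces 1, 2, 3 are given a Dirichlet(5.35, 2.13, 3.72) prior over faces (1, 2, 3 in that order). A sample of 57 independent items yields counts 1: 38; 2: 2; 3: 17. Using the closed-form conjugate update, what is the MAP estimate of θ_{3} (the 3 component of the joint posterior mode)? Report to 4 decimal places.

0.3025

The Dirichlet prior is conjugate to the Multinomial likelihood: each posterior αⱼ = prior αⱼ + observed count nⱼ.
Posterior concentration: (43.35, 4.13, 20.72), total = 68.20.
Joint mode component: (α_{3}−1)/(Σα−K) = 19.72/65.20 = 0.3025.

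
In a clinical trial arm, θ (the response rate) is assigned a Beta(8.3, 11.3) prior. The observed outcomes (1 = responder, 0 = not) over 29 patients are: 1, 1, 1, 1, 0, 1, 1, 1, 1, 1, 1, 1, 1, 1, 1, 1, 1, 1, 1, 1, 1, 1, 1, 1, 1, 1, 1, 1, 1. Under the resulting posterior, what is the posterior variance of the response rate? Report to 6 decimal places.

0.003811

The Beta prior is conjugate to a Binomial/Bernoulli likelihood; the update adds successes to α and failures to β.
Posterior: Beta(α+k, β+n−k) = Beta(8.3+28, 11.3+1) = Beta(36.3, 12.3).
Var = αβ/((α+β)²(α+β+1)) = 36.3·12.3/(48.6²·49.6) = 0.003811.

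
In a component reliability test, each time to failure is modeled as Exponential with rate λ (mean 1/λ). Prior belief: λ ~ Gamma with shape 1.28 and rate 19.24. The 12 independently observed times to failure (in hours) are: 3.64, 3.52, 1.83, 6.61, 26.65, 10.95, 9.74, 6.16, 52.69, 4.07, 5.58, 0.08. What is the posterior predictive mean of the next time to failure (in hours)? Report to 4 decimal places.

With a Gamma(shape α, rate β) prior on the exponential rate λ, the posterior after n observations with total T = Σxᵢ is Gamma(α+n, β+T).
Sum of observations T = 131.52 hours; n = 12.
Posterior: Gamma(1.28+12, 19.24+131.52) = Gamma(13.28, 150.76).
The predictive distribution for the next observation is Lomax; its mean is β/(α−1) = 150.76/12.28 = 12.2769.

12.2769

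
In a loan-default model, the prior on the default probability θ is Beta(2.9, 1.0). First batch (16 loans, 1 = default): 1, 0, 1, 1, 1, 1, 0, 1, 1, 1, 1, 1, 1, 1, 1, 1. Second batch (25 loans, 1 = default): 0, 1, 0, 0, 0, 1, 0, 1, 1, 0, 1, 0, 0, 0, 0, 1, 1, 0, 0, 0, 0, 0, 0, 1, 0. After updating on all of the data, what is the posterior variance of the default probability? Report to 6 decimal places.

The Beta prior is conjugate to a Binomial/Bernoulli likelihood; the update adds successes to α and failures to β.
After batch 1: Beta(2.9+14, 1.0+2) = Beta(16.9, 3.0).
After batch 2: Beta(16.9+8, 3.0+17) = Beta(24.9, 20.0).
Var = αβ/((α+β)²(α+β+1)) = 24.9·20.0/(44.9²·45.9) = 0.005382.

0.005382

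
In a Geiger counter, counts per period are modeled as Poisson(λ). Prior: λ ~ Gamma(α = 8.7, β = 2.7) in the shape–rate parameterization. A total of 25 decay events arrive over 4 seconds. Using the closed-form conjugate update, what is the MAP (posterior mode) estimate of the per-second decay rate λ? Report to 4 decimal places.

With a Gamma(shape α, rate β) prior, the Poisson likelihood is conjugate: the posterior is Gamma(α + ΣXᵢ, β + n).
Posterior: Gamma(α+S, β+n) = Gamma(8.7+25, 2.7+4) = Gamma(33.7, 6.7).
Mode of Gamma(α,β) for α≥1 is (α−1)/β = 32.7/6.7 = 4.8806.

4.8806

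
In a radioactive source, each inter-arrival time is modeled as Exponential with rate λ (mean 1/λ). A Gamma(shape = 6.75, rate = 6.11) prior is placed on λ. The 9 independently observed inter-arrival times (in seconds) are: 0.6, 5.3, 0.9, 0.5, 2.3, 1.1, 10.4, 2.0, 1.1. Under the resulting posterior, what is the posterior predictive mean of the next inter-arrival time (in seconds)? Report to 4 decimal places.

With a Gamma(shape α, rate β) prior on the exponential rate λ, the posterior after n observations with total T = Σxᵢ is Gamma(α+n, β+T).
Sum of observations T = 24.2 seconds; n = 9.
Posterior: Gamma(6.75+9, 6.11+24.2) = Gamma(15.75, 30.31).
The predictive distribution for the next observation is Lomax; its mean is β/(α−1) = 30.31/14.75 = 2.0549.

2.0549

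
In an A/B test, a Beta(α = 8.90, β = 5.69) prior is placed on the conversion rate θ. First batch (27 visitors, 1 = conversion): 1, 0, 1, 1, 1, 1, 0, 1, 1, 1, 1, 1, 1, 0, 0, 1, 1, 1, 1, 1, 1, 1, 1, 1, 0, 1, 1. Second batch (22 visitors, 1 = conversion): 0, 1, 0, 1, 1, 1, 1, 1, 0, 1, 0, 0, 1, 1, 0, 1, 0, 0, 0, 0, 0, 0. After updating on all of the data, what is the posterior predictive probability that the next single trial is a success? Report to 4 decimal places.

The Beta prior is conjugate to a Binomial/Bernoulli likelihood; the update adds successes to α and failures to β.
After batch 1: Beta(8.90+22, 5.69+5) = Beta(30.90, 10.69).
After batch 2: Beta(30.90+10, 10.69+12) = Beta(40.90, 22.69).
For a single future Bernoulli trial, P(success | data) = α/(α+β) = 0.6432.

0.6432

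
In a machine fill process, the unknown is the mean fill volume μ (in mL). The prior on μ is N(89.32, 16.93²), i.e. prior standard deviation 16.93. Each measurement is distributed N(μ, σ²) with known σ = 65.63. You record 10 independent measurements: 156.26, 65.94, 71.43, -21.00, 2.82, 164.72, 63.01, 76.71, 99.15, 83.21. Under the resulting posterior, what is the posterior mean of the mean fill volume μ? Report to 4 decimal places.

For Normal data with known variance σ², a Normal(μ₀, σ₀²) prior on μ is conjugate. Posterior precision = 1/σ₀² + n/σ²; posterior mean is the precision-weighted average of μ₀ and x̄.
Σxᵢ = 156.26 + 65.94 + 71.43 + (-21.00) + 2.82 + 164.72 + 63.01 + 76.71 + 99.15 + 83.21 = 762.25, so n·x̄ = 762.25.
σ₀² = 16.93² = 286.6249, σ² = 65.63² = 4307.2969; σ² + n·σ₀² = 4307.2969 + 10·286.6249 = 7173.5459.
Posterior mean = (μ₀/σ₀² + n·x̄/σ²)/(1/σ₀² + n/σ²) = (σ²·μ₀ + σ₀²·n·x̄)/(σ² + n·σ₀²) = (4307.2969·89.32 + 286.6249·762.25)/7173.5459 = 603207.589133/7173.5459 = 84.0878.

84.0878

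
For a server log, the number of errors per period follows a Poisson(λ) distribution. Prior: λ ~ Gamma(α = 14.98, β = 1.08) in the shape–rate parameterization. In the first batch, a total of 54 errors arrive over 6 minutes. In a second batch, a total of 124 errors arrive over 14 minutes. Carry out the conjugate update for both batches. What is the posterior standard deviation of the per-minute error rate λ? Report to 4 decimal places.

With a Gamma(shape α, rate β) prior, the Poisson likelihood is conjugate: the posterior is Gamma(α + ΣXᵢ, β + n).
After batch 1: Gamma(α+S, β+n) = Gamma(14.98+54, 1.08+6) = Gamma(68.98, 7.08).
After batch 2: Gamma(α+S, β+n) = Gamma(68.98+124, 7.08+14) = Gamma(192.98, 21.08).
SD = √α/β = √192.98/21.08 = 0.6590.

0.6590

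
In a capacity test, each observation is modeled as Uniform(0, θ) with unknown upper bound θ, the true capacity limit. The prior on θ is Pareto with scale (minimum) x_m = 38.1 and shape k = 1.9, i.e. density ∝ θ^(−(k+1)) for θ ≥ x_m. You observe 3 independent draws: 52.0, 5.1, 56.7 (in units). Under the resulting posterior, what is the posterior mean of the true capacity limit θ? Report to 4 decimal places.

A Pareto(scale x_m, shape k) prior on the upper bound θ of Uniform(0, θ) is conjugate: posterior is Pareto(max(x_m, max xᵢ), k + n).
Sample maximum = 56.7; prior scale x_m = 38.1 → posterior scale = max = 56.7.
Posterior shape = 1.9 + 3 = 4.9.
E[θ|data] = k·x_m/(k−1) = 4.9·56.7/3.9 = 71.2385.

71.2385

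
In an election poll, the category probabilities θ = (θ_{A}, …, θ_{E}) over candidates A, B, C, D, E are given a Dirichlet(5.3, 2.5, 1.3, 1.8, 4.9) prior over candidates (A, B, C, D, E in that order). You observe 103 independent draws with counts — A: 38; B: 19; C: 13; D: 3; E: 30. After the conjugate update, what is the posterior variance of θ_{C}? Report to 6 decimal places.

The Dirichlet prior is conjugate to the Multinomial likelihood: each posterior αⱼ = prior αⱼ + observed count nⱼ.
Posterior concentration: (43.3, 21.5, 14.3, 4.8, 34.9), total = 118.8.
Var[θ_j] = α_j(Σα−α_j)/((Σα)²(Σα+1)) = 14.3·104.5/(118.8²·119.8) = 0.000884.

0.000884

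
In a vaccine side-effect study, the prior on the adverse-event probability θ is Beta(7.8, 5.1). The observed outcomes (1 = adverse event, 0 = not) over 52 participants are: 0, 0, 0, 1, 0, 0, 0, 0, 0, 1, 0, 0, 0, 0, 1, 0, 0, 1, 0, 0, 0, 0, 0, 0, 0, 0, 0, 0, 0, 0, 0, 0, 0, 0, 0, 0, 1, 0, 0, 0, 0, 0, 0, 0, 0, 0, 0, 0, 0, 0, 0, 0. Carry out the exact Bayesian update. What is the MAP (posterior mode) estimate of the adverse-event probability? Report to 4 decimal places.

The Beta prior is conjugate to a Binomial/Bernoulli likelihood; the update adds successes to α and failures to β.
Posterior: Beta(α+k, β+n−k) = Beta(7.8+5, 5.1+47) = Beta(12.8, 52.1).
Mode of Beta(a,b) for a,b>1 is (a−1)/(a+b−2) = 11.8/62.9 = 0.1876.

0.1876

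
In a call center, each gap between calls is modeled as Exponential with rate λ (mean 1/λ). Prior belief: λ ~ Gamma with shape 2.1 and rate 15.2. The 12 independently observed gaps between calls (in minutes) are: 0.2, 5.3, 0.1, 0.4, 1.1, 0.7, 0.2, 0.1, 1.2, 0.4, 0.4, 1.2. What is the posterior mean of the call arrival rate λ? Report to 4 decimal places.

With a Gamma(shape α, rate β) prior on the exponential rate λ, the posterior after n observations with total T = Σxᵢ is Gamma(α+n, β+T).
Sum of observations T = 11.3 minutes; n = 12.
Posterior: Gamma(2.1+12, 15.2+11.3) = Gamma(14.1, 26.5).
Posterior mean of λ = α/β = 14.1/26.5 = 0.5321.

0.5321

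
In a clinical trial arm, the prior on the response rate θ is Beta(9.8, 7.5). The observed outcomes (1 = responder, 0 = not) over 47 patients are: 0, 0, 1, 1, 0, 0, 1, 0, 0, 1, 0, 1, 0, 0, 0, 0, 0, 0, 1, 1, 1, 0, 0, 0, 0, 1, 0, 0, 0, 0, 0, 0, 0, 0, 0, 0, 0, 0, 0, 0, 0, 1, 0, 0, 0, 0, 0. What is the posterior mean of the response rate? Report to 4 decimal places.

0.3079

The Beta prior is conjugate to a Binomial/Bernoulli likelihood; the update adds successes to α and failures to β.
Posterior: Beta(α+k, β+n−k) = Beta(9.8+10, 7.5+37) = Beta(19.8, 44.5).
Posterior mean = α/(α+β) = 19.8/64.3 = 0.3079.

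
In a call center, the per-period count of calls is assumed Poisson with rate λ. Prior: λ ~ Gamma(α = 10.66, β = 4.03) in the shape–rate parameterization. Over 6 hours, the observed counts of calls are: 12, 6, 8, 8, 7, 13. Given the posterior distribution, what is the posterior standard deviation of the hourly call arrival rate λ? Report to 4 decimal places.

With a Gamma(shape α, rate β) prior, the Poisson likelihood is conjugate: the posterior is Gamma(α + ΣXᵢ, β + n).
Sum of counts S = 54 over n = 6 hours.
Posterior: Gamma(α+S, β+n) = Gamma(10.66+54, 4.03+6) = Gamma(64.66, 10.03).
SD = √α/β = √64.66/10.03 = 0.8017.

0.8017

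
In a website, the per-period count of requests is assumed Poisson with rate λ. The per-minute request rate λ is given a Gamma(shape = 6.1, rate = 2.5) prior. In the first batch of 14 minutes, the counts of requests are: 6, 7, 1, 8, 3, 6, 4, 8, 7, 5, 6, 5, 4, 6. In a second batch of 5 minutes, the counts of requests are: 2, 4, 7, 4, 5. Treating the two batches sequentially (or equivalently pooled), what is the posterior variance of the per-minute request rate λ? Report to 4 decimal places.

With a Gamma(shape α, rate β) prior, the Poisson likelihood is conjugate: the posterior is Gamma(α + ΣXᵢ, β + n).
Batch 1: sum of counts S = 76 over n = 14 minutes.
After batch 1: Gamma(α+S, β+n) = Gamma(6.1+76, 2.5+14) = Gamma(82.1, 16.5).
Batch 2: sum of counts S = 22 over n = 5 minutes.
After batch 2: Gamma(α+S, β+n) = Gamma(82.1+22, 16.5+5) = Gamma(104.1, 21.5).
Var = α/β² = 104.1/21.5² = 0.2252.

0.2252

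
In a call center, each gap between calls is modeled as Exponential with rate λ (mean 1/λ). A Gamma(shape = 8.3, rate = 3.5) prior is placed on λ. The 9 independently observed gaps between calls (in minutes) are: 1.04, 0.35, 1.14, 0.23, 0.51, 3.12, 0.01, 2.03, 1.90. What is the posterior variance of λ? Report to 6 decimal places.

With a Gamma(shape α, rate β) prior on the exponential rate λ, the posterior after n observations with total T = Σxᵢ is Gamma(α+n, β+T).
Sum of observations T = 10.33 minutes; n = 9.
Posterior: Gamma(8.3+9, 3.5+10.33) = Gamma(17.3, 13.83).
Var = α/β² = 0.090449.

0.090449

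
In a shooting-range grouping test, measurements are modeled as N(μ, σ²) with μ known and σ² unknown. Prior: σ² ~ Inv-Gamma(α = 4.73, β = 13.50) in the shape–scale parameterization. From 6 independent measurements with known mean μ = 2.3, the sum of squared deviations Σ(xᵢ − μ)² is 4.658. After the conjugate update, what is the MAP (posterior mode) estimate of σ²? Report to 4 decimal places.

With known mean μ and an Inverse-Gamma(α, β) prior on σ², the Normal likelihood is conjugate: posterior is Inv-Gamma(α + n/2, β + Σ(xᵢ−μ)²/2).
Posterior: Inv-Gamma(4.73 + 6/2, 13.50 + 4.658/2) = Inv-Gamma(7.73, 15.8290).
Mode = β/(α+1) = 15.8290/8.73 = 1.8132.

1.8132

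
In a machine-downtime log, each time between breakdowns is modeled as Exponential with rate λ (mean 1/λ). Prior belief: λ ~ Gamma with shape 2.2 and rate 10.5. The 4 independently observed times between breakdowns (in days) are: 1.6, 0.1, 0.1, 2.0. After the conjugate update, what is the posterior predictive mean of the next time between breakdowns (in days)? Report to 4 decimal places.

2.7500

With a Gamma(shape α, rate β) prior on the exponential rate λ, the posterior after n observations with total T = Σxᵢ is Gamma(α+n, β+T).
Sum of observations T = 3.8 days; n = 4.
Posterior: Gamma(2.2+4, 10.5+3.8) = Gamma(6.2, 14.3).
The predictive distribution for the next observation is Lomax; its mean is β/(α−1) = 14.3/5.2 = 2.7500.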